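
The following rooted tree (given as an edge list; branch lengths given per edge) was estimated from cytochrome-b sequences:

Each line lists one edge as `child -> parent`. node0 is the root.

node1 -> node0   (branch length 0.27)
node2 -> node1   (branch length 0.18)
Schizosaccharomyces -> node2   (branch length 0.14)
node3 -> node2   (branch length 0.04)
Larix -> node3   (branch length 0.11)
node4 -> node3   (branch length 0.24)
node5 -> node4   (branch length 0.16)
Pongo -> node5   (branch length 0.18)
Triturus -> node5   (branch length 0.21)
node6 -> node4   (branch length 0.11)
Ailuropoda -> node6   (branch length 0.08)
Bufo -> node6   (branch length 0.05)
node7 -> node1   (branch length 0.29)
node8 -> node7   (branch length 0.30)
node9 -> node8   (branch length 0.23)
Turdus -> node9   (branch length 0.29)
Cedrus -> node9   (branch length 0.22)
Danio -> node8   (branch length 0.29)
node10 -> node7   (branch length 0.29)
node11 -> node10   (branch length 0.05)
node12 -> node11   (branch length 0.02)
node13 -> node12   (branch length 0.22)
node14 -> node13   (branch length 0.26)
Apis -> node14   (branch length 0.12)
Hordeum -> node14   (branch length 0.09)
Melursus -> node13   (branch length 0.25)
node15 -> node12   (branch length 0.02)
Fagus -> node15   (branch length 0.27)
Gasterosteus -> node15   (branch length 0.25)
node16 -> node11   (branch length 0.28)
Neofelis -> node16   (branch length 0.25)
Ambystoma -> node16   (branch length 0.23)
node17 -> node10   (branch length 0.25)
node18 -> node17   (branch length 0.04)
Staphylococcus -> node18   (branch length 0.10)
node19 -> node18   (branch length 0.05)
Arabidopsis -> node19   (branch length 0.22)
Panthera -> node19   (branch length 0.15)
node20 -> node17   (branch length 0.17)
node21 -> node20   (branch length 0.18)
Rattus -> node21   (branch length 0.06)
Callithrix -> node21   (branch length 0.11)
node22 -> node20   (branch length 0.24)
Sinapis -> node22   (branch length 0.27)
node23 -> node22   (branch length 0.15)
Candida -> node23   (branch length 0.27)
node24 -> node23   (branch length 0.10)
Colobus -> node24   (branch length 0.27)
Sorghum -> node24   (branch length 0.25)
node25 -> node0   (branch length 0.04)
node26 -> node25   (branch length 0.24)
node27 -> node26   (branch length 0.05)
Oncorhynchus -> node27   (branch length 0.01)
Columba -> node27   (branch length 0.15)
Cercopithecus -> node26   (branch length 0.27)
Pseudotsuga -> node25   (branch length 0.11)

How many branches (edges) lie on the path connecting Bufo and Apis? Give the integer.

12

The MRCA of Bufo and Apis is the node subtending ((Schizosaccharomyces,(Larix,((Pongo,Triturus),(Ailuropoda,Bufo)))),(((Turdus,Cedrus),Danio),(((((Apis,Hordeum),Melursus),(Fagus,Gasterosteus)),(Neofelis,Ambystoma)),((Staphylococcus,(Arabidopsis,Panthera)),((Rattus,Callithrix),(Sinapis,(Candida,(Colobus,Sorghum)))))))).
From Bufo up to that node: 5 branches. From Apis up to the same node: 7 branches. Total: 5 + 7 = 12.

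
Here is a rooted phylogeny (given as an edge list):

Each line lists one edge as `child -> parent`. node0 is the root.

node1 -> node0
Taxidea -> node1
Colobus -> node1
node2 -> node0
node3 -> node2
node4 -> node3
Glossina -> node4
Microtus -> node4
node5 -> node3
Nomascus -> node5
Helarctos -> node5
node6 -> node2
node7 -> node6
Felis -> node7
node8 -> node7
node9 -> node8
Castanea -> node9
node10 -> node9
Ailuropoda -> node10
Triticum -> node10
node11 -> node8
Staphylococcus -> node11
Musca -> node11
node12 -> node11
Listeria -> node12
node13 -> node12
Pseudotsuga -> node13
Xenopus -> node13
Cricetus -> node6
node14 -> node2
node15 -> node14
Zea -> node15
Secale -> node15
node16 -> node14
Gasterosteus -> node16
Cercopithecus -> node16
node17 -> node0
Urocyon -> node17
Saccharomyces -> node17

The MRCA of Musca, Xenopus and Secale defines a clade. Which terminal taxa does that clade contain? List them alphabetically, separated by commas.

Ailuropoda, Castanea, Cercopithecus, Cricetus, Felis, Gasterosteus, Glossina, Helarctos, Listeria, Microtus, Musca, Nomascus, Pseudotsuga, Secale, Staphylococcus, Triticum, Xenopus, Zea

Tracing Musca: it sits inside (Staphylococcus,Musca,(Listeria,(Pseudotsuga,Xenopus))).
Tracing Xenopus: it sits inside (Pseudotsuga,Xenopus).
Tracing Secale: it sits inside (Zea,Secale).
The smallest clade enclosing all 3 is (((Glossina,Microtus),(Nomascus,Helarctos)),((Felis,((Castanea,(Ailuropoda,Triticum)),(Staphylococcus,Musca,(Listeria,(Pseudotsuga,Xenopus))))),Cricetus),((Zea,Secale),(Gasterosteus,Cercopithecus))); the answer is its 18 terminal taxa in alphabetical order.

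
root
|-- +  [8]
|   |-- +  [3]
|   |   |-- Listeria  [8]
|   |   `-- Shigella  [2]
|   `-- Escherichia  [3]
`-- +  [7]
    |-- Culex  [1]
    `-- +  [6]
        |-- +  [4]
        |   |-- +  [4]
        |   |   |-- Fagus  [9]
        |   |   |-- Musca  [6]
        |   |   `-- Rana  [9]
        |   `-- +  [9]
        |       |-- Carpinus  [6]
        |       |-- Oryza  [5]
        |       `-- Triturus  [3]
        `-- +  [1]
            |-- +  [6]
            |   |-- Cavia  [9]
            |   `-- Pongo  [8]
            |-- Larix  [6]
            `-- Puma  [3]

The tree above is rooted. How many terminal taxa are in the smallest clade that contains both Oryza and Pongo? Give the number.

10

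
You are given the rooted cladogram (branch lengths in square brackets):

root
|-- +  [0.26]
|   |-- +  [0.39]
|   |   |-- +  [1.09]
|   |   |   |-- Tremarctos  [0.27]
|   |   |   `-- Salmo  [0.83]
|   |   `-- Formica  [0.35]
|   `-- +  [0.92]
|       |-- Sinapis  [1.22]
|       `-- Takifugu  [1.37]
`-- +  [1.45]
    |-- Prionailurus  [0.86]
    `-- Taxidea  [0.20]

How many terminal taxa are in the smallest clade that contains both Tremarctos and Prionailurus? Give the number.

7

The MRCA of Tremarctos and Prionailurus is the root, so the clade is the entire tree.
That clade contains 7 terminal taxa: Formica, Prionailurus, Salmo, Sinapis, Takifugu, Taxidea, Tremarctos.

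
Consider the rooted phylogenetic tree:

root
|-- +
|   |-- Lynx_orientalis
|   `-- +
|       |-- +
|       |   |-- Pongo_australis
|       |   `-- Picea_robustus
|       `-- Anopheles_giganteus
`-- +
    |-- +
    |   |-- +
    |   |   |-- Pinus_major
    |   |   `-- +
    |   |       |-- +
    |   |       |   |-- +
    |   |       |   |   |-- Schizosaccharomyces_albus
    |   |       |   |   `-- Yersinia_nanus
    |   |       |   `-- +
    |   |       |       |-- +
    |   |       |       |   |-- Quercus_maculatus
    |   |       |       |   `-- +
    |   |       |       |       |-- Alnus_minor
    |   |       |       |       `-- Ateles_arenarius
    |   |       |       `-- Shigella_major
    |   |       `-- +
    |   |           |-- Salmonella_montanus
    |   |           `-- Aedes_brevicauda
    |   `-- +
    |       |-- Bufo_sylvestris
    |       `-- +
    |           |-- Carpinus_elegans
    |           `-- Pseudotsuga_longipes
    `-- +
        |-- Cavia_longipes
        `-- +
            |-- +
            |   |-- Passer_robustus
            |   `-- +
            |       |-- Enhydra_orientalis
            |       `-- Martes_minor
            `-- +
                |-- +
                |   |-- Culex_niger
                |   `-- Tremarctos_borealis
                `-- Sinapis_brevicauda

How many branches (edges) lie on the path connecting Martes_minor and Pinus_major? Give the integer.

8

The MRCA of Martes_minor and Pinus_major is the node subtending (((Pinus_major,(((Schizosaccharomyces_albus,Yersinia_nanus),((Quercus_maculatus,(Alnus_minor,Ateles_arenarius)),Shigella_major)),(Salmonella_montanus,Aedes_brevicauda))),(Bufo_sylvestris,(Carpinus_elegans,Pseudotsuga_longipes))),(Cavia_longipes,((Passer_robustus,(Enhydra_orientalis,Martes_minor)),((Culex_niger,Tremarctos_borealis),Sinapis_brevicauda)))).
From Martes_minor up to that node: 5 branches. From Pinus_major up to the same node: 3 branches. Total: 5 + 3 = 8.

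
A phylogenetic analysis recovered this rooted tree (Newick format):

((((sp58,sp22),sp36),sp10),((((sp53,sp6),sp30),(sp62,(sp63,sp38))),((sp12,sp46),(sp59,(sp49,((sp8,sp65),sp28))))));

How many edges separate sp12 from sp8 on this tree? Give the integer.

7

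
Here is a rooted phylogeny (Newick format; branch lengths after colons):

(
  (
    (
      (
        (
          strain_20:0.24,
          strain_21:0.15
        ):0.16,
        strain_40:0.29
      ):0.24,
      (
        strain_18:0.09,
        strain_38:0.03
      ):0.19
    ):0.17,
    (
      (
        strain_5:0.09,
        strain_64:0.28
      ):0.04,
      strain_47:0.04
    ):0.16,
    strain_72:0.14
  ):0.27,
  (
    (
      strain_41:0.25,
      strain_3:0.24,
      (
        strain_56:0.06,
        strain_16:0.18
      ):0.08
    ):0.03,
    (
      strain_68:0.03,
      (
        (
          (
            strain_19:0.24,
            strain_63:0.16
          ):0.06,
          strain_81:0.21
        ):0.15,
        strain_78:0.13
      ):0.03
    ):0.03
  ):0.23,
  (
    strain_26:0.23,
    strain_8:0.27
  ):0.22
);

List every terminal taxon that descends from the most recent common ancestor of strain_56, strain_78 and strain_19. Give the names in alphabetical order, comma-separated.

Tracing strain_56: it sits inside (strain_56,strain_16).
Tracing strain_78: it sits inside (((strain_19,strain_63),strain_81),strain_78).
Tracing strain_19: it sits inside (strain_19,strain_63).
The smallest clade enclosing all 3 is ((strain_41,strain_3,(strain_56,strain_16)),(strain_68,(((strain_19,strain_63),strain_81),strain_78))); the answer is its 9 terminal taxa in alphabetical order.

strain_16, strain_19, strain_3, strain_41, strain_56, strain_63, strain_68, strain_78, strain_81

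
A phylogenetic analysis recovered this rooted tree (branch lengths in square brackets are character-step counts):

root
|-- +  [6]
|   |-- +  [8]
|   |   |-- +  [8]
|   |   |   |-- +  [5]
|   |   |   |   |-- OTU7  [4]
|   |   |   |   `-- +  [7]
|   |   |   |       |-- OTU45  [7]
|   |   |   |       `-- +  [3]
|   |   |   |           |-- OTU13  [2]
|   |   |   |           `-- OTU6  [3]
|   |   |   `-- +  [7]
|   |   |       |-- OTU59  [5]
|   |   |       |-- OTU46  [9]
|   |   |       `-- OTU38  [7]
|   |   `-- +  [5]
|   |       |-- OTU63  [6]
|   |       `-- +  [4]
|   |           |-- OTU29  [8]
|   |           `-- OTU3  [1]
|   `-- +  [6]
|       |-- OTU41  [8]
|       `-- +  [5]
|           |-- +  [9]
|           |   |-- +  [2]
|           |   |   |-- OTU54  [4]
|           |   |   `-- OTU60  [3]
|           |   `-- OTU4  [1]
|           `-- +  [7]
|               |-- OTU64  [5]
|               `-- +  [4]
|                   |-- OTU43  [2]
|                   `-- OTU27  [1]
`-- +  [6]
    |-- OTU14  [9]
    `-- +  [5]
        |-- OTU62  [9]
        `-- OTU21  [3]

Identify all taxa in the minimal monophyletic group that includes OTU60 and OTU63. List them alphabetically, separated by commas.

OTU13, OTU27, OTU29, OTU3, OTU38, OTU4, OTU41, OTU43, OTU45, OTU46, OTU54, OTU59, OTU6, OTU60, OTU63, OTU64, OTU7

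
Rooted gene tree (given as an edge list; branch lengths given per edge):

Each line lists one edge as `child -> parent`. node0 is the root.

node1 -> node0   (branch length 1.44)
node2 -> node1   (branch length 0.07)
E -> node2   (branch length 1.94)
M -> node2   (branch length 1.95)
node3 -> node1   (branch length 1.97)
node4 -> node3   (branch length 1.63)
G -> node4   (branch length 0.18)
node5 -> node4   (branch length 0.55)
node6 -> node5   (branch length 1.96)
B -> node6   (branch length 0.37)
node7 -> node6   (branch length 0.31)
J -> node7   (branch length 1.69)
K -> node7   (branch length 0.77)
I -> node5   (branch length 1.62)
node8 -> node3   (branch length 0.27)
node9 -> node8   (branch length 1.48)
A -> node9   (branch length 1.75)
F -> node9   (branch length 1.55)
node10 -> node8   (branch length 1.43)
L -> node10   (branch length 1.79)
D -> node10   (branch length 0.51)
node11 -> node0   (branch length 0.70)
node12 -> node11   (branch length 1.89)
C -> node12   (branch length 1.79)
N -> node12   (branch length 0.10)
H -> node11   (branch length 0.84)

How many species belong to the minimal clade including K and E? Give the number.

The MRCA of K and E is the node subtending ((E,M),((G,((B,(J,K)),I)),((A,F),(L,D)))).
That clade contains 11 terminal taxa: A, B, D, E, F, G, I, J, K, L, M.

11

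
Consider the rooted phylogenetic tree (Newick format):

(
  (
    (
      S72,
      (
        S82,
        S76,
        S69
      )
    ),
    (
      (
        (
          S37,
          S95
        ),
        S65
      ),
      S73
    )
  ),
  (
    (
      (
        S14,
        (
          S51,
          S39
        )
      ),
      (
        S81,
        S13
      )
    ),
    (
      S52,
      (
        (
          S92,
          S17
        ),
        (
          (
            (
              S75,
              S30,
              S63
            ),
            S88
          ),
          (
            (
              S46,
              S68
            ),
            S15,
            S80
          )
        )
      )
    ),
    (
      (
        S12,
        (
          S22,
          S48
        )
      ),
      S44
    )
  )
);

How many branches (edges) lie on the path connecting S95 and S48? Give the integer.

The MRCA of S95 and S48 is the root of the tree.
From S95 up to that node: 5 branches. From S48 up to the same node: 5 branches. Total: 5 + 5 = 10.

10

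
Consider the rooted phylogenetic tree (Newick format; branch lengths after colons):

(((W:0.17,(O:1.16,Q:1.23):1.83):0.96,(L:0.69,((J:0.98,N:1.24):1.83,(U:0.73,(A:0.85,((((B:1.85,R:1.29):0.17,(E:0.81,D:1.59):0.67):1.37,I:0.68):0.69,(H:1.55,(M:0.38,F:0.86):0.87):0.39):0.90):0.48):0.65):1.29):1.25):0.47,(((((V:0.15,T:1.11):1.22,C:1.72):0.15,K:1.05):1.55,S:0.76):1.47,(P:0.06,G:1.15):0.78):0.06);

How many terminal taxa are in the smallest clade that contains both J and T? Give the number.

The MRCA of J and T is the root, so the clade is the entire tree.
That clade contains 23 terminal taxa: A, B, C, D, E, F, G, H, I, J, K, L, M, N, O, P, Q, R, S, T, U, V, W.

23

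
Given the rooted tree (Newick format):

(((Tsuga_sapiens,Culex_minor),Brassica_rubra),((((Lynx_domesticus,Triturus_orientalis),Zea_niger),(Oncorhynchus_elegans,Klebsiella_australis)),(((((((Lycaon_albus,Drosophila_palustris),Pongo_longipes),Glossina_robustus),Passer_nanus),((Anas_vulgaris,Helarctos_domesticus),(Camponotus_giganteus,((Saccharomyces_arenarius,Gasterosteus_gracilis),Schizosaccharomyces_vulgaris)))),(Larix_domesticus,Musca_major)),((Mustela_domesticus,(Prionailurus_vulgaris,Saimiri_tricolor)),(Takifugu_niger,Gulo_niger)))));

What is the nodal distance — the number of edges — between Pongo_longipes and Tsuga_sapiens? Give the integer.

The MRCA of Pongo_longipes and Tsuga_sapiens is the root of the tree.
From Pongo_longipes up to that node: 8 branches. From Tsuga_sapiens up to the same node: 3 branches. Total: 8 + 3 = 11.

11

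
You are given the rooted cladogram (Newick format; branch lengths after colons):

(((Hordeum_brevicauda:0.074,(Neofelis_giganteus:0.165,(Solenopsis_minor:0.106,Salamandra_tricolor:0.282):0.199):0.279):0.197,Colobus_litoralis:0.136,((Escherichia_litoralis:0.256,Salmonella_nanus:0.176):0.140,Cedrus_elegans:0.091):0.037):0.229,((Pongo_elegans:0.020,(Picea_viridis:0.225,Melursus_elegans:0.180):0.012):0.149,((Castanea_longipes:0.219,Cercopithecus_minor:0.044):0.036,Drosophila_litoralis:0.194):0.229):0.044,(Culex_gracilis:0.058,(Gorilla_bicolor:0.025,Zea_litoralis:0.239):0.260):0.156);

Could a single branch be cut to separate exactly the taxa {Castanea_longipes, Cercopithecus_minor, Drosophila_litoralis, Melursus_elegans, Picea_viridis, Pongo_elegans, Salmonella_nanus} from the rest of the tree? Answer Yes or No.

No

The MRCA of the listed taxa is the root, so the smallest clade containing them is the whole tree.
That clade also contains Cedrus_elegans, Colobus_litoralis, Culex_gracilis, Escherichia_litoralis, Gorilla_bicolor, Hordeum_brevicauda, Neofelis_giganteus, Salamandra_tricolor, Solenopsis_minor, Zea_litoralis, which are not in the proposed group, so the group is not monophyletic.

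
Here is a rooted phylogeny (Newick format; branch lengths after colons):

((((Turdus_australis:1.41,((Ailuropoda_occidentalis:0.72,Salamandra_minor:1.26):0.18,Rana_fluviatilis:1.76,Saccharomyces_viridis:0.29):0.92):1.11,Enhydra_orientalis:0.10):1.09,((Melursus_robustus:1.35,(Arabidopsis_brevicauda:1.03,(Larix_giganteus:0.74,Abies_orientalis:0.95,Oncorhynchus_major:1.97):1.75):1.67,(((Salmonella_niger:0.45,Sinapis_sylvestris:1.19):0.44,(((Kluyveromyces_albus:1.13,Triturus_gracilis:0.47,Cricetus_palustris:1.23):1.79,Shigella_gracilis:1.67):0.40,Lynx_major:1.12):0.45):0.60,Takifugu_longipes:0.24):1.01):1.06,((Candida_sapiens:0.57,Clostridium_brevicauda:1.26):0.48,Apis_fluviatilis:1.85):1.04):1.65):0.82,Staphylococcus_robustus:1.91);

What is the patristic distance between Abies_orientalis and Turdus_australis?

The path runs Abies_orientalis → … → MRCA → … → Turdus_australis; the MRCA is the node subtending (((Turdus_australis,((Ailuropoda_occidentalis,Salamandra_minor),Rana_fluviatilis,Saccharomyces_viridis)),Enhydra_orientalis),((Melursus_robustus,(Arabidopsis_brevicauda,(Larix_giganteus,Abies_orientalis,Oncorhynchus_major)),(((Salmonella_niger,Sinapis_sylvestris),(((Kluyveromyces_albus,Triturus_gracilis,Cricetus_palustris),Shigella_gracilis),Lynx_major)),Takifugu_longipes)),((Candida_sapiens,Clostridium_brevicauda),Apis_fluviatilis))).
Branch lengths along that path: 0.95 + 1.75 + 1.67 + 1.06 + 1.65 + 1.09 + 1.11 + 1.41 = 10.69.

10.69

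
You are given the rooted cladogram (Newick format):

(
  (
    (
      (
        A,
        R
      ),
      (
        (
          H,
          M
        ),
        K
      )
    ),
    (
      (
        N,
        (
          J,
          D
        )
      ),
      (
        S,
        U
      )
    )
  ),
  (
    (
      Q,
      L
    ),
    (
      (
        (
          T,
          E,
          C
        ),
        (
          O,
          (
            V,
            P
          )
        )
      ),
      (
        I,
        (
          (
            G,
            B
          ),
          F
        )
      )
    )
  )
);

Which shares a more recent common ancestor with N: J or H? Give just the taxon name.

J

The MRCA of N and J subtends (N,(J,D)) (3 taxa).
The MRCA of N and H subtends (((A,R),((H,M),K)),((N,(J,D)),(S,U))) (10 taxa).
The first is nested inside the second, so N shares a more recent common ancestor with J.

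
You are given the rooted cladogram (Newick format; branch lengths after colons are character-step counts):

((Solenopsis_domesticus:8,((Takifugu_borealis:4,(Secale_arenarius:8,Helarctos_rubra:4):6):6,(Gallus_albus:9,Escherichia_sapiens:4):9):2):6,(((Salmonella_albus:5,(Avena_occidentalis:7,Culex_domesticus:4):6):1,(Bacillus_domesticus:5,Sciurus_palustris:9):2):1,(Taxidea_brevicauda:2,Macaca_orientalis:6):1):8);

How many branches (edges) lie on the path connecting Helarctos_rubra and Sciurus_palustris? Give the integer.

9

The MRCA of Helarctos_rubra and Sciurus_palustris is the root of the tree.
From Helarctos_rubra up to that node: 5 branches. From Sciurus_palustris up to the same node: 4 branches. Total: 5 + 4 = 9.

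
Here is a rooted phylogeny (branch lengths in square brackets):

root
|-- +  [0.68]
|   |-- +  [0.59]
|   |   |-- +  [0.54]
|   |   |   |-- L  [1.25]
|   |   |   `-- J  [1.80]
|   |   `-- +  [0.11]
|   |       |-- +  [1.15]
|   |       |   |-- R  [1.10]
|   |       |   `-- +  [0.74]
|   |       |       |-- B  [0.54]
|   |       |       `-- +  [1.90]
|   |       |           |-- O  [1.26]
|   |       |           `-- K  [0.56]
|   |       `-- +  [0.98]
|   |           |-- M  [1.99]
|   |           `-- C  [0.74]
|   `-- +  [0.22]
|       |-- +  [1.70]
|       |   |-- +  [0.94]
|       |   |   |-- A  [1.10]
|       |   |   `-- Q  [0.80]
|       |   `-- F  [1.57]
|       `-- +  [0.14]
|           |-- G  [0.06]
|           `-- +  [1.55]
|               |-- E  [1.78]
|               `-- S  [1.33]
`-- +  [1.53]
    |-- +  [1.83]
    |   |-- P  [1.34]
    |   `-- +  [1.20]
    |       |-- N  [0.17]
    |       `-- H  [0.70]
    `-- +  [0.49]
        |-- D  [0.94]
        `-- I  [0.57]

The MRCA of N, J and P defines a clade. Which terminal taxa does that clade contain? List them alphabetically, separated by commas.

Tracing N: it sits inside (N,H).
Tracing J: it sits inside (L,J).
Tracing P: it sits inside (P,(N,H)).
The smallest clade enclosing all 3 is the whole tree (their MRCA is the root), so the answer is all 19 tips in alphabetical order.

A, B, C, D, E, F, G, H, I, J, K, L, M, N, O, P, Q, R, S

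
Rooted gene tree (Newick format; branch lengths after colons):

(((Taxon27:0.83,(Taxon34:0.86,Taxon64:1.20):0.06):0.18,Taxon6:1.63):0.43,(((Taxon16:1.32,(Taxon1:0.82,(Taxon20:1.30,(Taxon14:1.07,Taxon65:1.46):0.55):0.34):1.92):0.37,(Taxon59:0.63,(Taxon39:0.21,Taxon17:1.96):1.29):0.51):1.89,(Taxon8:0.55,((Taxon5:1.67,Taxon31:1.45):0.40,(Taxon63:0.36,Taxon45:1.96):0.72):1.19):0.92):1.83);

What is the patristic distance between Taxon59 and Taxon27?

6.30

The path runs Taxon59 → … → MRCA → … → Taxon27; the MRCA is the root of the tree.
Branch lengths along that path: 0.63 + 0.51 + 1.89 + 1.83 + 0.43 + 0.18 + 0.83 = 6.30.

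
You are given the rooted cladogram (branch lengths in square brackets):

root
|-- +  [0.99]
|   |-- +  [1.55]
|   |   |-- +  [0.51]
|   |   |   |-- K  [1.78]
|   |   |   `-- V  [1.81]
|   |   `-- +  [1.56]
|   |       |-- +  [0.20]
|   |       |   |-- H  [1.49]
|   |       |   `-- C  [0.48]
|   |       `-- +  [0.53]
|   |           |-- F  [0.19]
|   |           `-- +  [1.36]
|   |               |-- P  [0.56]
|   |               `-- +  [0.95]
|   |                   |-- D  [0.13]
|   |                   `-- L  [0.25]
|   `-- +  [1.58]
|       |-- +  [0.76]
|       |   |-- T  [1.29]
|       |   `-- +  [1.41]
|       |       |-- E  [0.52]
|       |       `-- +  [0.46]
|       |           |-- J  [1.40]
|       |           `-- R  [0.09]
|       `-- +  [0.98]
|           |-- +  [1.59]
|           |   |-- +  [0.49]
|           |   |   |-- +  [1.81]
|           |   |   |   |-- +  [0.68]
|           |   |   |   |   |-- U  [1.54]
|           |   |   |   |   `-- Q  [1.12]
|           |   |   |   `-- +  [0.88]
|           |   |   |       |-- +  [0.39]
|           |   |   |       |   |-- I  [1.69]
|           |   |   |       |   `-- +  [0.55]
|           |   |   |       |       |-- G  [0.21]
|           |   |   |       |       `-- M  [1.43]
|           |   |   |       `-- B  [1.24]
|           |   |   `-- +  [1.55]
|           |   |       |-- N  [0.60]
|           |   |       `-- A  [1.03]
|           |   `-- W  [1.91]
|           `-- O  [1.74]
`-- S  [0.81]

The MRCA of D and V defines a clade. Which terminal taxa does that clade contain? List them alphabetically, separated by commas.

Tracing D: it sits inside (D,L).
Tracing V: it sits inside (K,V).
The smallest clade enclosing both is ((K,V),((H,C),(F,(P,(D,L))))); the answer is its 8 terminal taxa in alphabetical order.

C, D, F, H, K, L, P, V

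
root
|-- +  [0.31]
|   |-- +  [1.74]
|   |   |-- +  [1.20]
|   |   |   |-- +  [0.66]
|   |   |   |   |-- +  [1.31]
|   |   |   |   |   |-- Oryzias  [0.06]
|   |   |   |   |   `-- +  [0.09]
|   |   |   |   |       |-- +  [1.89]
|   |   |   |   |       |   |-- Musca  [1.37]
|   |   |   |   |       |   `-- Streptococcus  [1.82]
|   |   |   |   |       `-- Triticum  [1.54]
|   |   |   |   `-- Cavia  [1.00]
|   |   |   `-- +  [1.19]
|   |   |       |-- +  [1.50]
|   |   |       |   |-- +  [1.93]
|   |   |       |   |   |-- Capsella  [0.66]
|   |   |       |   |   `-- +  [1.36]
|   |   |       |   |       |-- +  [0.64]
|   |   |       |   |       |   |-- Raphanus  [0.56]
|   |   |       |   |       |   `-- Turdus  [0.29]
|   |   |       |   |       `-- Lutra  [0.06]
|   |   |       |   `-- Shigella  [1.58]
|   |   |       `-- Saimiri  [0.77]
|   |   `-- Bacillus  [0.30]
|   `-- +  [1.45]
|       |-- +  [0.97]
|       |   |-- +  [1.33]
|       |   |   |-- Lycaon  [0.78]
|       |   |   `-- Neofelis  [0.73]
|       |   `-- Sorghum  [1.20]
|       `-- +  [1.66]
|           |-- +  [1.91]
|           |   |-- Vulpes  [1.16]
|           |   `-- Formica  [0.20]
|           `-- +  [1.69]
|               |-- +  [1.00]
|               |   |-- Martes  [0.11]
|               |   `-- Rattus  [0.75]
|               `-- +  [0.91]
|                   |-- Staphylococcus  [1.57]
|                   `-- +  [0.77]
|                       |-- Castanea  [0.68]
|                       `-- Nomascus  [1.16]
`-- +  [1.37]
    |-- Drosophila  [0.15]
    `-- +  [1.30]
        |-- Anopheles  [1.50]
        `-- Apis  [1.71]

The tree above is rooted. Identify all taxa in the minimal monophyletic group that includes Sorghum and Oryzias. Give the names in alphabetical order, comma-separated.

Tracing Sorghum: it sits inside ((Lycaon,Neofelis),Sorghum).
Tracing Oryzias: it sits inside (Oryzias,((Musca,Streptococcus),Triticum)).
The smallest clade enclosing both is (((((Oryzias,((Musca,Streptococcus),Triticum)),Cavia),(((Capsella,((Raphanus,Turdus),Lutra)),Shigella),Saimiri)),Bacillus),(((Lycaon,Neofelis),Sorghum),((Vulpes,Formica),((Martes,Rattus),(Staphylococcus,(Castanea,Nomascus)))))); the answer is its 22 terminal taxa in alphabetical order.

Bacillus, Capsella, Castanea, Cavia, Formica, Lutra, Lycaon, Martes, Musca, Neofelis, Nomascus, Oryzias, Raphanus, Rattus, Saimiri, Shigella, Sorghum, Staphylococcus, Streptococcus, Triticum, Turdus, Vulpes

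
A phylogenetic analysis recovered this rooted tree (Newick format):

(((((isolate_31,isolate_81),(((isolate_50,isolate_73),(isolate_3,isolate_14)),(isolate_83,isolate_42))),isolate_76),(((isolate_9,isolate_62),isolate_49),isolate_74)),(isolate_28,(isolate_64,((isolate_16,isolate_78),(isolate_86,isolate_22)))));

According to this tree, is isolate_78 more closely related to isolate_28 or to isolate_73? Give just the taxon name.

The MRCA of isolate_78 and isolate_28 subtends (isolate_28,(isolate_64,((isolate_16,isolate_78),(isolate_86,isolate_22)))) (6 taxa).
The MRCA of isolate_78 and isolate_73 is the root, subtending the entire tree (19 taxa).
The first is nested inside the second, so isolate_78 shares a more recent common ancestor with isolate_28.

isolate_28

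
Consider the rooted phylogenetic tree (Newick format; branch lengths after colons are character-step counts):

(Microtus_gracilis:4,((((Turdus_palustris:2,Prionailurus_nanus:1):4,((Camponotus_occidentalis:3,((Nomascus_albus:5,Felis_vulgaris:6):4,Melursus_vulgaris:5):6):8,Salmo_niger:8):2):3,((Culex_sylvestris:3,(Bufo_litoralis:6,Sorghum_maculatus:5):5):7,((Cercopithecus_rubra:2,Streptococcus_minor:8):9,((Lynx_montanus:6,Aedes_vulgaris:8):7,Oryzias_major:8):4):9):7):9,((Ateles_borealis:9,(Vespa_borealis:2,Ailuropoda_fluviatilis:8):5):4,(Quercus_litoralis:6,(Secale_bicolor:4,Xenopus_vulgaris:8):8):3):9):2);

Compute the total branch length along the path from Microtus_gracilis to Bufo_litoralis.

40

The path runs Microtus_gracilis → … → MRCA → … → Bufo_litoralis; the MRCA is the root of the tree.
Branch lengths along that path: 4 + 2 + 9 + 7 + 7 + 5 + 6 = 40.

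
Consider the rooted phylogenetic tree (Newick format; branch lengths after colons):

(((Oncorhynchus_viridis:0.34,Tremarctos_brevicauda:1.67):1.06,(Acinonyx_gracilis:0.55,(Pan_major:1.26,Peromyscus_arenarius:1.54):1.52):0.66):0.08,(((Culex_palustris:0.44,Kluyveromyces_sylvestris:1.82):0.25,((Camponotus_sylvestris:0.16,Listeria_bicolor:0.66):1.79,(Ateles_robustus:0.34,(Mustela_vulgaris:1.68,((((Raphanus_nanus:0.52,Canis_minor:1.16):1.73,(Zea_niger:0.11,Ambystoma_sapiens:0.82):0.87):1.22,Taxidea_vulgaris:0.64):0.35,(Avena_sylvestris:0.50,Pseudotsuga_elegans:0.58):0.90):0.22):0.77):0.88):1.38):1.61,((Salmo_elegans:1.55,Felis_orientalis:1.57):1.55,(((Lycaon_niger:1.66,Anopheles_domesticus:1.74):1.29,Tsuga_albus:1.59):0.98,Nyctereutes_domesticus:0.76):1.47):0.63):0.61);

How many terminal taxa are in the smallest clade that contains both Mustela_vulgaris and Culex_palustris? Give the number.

The MRCA of Mustela_vulgaris and Culex_palustris is the node subtending ((Culex_palustris,Kluyveromyces_sylvestris),((Camponotus_sylvestris,Listeria_bicolor),(Ateles_robustus,(Mustela_vulgaris,((((Raphanus_nanus,Canis_minor),(Zea_niger,Ambystoma_sapiens)),Taxidea_vulgaris),(Avena_sylvestris,Pseudotsuga_elegans)))))).
That clade contains 13 terminal taxa: Ambystoma_sapiens, Ateles_robustus, Avena_sylvestris, Camponotus_sylvestris, Canis_minor, Culex_palustris, Kluyveromyces_sylvestris, Listeria_bicolor, Mustela_vulgaris, Pseudotsuga_elegans, Raphanus_nanus, Taxidea_vulgaris, Zea_niger.

13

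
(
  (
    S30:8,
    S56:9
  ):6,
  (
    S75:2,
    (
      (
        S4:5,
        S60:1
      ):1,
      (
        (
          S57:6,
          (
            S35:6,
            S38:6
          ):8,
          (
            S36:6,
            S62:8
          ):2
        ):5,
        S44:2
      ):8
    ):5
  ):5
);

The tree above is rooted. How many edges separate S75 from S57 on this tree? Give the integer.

The MRCA of S75 and S57 is the node subtending (S75,((S4,S60),((S57,(S35,S38),(S36,S62)),S44))).
From S75 up to that node: 1 branch. From S57 up to the same node: 4 branches. Total: 1 + 4 = 5.

5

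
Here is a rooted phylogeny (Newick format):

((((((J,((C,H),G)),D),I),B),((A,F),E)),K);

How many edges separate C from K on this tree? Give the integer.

9

The MRCA of C and K is the root of the tree.
From C up to that node: 8 branches. From K up to the same node: 1 branch. Total: 8 + 1 = 9.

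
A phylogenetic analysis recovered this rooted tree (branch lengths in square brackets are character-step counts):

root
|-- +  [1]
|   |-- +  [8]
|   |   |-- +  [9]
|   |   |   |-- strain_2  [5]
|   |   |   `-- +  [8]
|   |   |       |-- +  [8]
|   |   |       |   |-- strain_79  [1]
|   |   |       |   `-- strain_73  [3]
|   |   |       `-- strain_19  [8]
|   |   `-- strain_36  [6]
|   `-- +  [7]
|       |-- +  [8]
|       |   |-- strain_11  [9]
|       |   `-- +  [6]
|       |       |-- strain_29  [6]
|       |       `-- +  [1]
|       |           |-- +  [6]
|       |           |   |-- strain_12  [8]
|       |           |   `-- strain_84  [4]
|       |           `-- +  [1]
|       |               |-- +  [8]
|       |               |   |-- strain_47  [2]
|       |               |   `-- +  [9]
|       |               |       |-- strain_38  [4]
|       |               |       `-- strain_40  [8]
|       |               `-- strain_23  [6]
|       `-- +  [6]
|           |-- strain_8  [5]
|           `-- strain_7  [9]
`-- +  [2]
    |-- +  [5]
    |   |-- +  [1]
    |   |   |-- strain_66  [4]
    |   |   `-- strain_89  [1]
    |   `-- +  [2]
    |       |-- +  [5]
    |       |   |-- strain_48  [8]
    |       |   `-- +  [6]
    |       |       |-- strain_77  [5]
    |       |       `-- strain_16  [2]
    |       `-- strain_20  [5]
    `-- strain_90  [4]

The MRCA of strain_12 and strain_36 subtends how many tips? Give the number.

15

The MRCA of strain_12 and strain_36 is the node subtending (((strain_2,((strain_79,strain_73),strain_19)),strain_36),((strain_11,(strain_29,((strain_12,strain_84),((strain_47,(strain_38,strain_40)),strain_23)))),(strain_8,strain_7))).
That clade contains 15 terminal taxa: strain_11, strain_12, strain_19, strain_2, strain_23, strain_29, strain_36, strain_38, strain_40, strain_47, strain_7, strain_73, strain_79, strain_8, strain_84.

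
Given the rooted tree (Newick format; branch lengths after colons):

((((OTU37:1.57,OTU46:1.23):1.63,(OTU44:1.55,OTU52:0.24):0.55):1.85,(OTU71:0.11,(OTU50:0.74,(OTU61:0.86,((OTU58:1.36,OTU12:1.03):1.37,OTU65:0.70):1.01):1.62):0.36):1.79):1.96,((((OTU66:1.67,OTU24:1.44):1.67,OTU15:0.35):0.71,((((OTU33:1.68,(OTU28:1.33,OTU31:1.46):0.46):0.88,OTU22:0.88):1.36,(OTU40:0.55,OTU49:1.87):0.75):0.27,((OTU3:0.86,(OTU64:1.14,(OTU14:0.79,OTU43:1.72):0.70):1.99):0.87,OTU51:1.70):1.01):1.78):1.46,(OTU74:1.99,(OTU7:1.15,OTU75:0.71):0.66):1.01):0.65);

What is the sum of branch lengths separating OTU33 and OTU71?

11.94

The path runs OTU33 → … → MRCA → … → OTU71; the MRCA is the root of the tree.
Branch lengths along that path: 1.68 + 0.88 + 1.36 + 0.27 + 1.78 + 1.46 + 0.65 + 1.96 + 1.79 + 0.11 = 11.94.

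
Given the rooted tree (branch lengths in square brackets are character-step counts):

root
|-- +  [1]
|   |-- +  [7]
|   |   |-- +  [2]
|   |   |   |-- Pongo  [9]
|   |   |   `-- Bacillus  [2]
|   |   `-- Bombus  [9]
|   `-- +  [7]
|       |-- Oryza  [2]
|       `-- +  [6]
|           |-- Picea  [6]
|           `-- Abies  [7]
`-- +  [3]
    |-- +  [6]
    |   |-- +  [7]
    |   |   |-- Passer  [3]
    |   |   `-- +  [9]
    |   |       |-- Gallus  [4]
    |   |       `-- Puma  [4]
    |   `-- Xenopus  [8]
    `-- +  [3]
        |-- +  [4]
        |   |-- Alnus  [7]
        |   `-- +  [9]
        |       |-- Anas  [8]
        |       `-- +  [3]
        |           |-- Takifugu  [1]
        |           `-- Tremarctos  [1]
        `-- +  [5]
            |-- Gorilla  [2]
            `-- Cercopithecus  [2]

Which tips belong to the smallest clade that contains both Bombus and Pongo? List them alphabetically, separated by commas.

Bacillus, Bombus, Pongo

Tracing Bombus: it sits inside ((Pongo,Bacillus),Bombus).
Tracing Pongo: it sits inside (Pongo,Bacillus).
The smallest clade enclosing both is ((Pongo,Bacillus),Bombus); the answer is its 3 terminal taxa in alphabetical order.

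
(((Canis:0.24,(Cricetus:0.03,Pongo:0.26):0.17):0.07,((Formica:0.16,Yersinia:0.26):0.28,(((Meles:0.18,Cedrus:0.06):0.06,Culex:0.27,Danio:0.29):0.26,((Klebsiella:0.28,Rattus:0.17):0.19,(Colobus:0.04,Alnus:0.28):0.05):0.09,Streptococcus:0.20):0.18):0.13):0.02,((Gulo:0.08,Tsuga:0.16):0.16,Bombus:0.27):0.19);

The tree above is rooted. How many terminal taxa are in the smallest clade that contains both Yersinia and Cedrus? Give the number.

11

The MRCA of Yersinia and Cedrus is the node subtending ((Formica,Yersinia),(((Meles,Cedrus),Culex,Danio),((Klebsiella,Rattus),(Colobus,Alnus)),Streptococcus)).
That clade contains 11 terminal taxa: Alnus, Cedrus, Colobus, Culex, Danio, Formica, Klebsiella, Meles, Rattus, Streptococcus, Yersinia.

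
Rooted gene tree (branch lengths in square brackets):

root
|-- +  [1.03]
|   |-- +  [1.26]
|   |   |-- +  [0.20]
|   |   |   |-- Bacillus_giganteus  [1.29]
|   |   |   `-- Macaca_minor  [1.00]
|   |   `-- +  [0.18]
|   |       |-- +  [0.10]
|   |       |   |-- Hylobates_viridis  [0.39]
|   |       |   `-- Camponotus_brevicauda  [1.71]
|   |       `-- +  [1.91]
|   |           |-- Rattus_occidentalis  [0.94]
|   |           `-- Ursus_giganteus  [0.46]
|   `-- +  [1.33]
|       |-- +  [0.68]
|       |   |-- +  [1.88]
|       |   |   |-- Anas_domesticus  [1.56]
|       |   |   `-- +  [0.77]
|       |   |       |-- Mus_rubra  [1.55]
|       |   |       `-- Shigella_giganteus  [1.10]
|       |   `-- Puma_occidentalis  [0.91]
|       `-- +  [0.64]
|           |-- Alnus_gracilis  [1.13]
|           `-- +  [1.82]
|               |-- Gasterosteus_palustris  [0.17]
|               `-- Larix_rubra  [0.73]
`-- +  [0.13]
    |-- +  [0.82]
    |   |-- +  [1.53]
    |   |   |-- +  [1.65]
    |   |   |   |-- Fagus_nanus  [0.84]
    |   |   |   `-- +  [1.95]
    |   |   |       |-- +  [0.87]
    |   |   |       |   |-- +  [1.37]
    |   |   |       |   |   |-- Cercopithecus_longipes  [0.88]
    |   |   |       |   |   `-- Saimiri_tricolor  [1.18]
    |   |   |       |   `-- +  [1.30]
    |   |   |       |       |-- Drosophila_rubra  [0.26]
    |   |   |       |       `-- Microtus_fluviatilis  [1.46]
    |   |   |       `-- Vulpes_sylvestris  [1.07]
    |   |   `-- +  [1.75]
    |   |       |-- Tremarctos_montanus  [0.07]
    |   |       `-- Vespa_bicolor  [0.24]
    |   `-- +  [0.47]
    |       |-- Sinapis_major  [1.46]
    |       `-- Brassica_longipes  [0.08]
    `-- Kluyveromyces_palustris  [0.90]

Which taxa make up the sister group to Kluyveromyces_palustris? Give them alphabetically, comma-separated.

Kluyveromyces_palustris attaches to the tree at the node subtending ((((Fagus_nanus,(((Cercopithecus_longipes,Saimiri_tricolor),(Drosophila_rubra,Microtus_fluviatilis)),Vulpes_sylvestris)),(Tremarctos_montanus,Vespa_bicolor)),(Sinapis_major,Brassica_longipes)),Kluyveromyces_palustris).
The other lineage descending from that same node — the sister group — is (((Fagus_nanus,(((Cercopithecus_longipes,Saimiri_tricolor),(Drosophila_rubra,Microtus_fluviatilis)),Vulpes_sylvestris)),(Tremarctos_montanus,Vespa_bicolor)),(Sinapis_major,Brassica_longipes)); its 10 tips in alphabetical order are the answer.

Brassica_longipes, Cercopithecus_longipes, Drosophila_rubra, Fagus_nanus, Microtus_fluviatilis, Saimiri_tricolor, Sinapis_major, Tremarctos_montanus, Vespa_bicolor, Vulpes_sylvestris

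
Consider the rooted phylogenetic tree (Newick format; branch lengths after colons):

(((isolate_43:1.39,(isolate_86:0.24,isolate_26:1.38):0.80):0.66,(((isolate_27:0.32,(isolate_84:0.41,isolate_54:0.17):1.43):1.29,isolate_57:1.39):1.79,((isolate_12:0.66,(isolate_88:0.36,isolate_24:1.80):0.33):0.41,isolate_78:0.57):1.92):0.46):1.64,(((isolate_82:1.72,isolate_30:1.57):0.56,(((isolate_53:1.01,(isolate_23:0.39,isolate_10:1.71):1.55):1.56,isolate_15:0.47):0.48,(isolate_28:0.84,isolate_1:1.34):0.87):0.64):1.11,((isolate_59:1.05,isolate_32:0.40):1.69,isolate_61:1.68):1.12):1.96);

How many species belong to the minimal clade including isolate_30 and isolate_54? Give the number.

22

The MRCA of isolate_30 and isolate_54 is the root, so the clade is the entire tree.
That clade contains 22 terminal taxa: isolate_1, isolate_10, isolate_12, isolate_15, isolate_23, isolate_24, isolate_26, isolate_27, isolate_28, isolate_30, isolate_32, isolate_43, isolate_53, isolate_54, isolate_57, isolate_59, isolate_61, isolate_78, isolate_82, isolate_84, isolate_86, isolate_88.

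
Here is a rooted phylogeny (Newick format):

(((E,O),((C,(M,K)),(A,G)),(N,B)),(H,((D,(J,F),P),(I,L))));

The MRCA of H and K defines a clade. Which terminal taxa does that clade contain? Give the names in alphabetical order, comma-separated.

Tracing H: it sits inside (H,((D,(J,F),P),(I,L))).
Tracing K: it sits inside (M,K).
The smallest clade enclosing both is the whole tree (their MRCA is the root), so the answer is all 16 tips in alphabetical order.

A, B, C, D, E, F, G, H, I, J, K, L, M, N, O, P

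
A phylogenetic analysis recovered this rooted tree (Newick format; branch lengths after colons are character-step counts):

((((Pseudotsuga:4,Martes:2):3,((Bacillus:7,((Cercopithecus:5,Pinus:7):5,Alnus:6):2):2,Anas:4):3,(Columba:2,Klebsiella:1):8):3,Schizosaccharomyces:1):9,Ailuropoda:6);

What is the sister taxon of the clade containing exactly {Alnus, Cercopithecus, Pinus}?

The clade containing exactly {Alnus, Cercopithecus, Pinus} attaches to the tree at the node subtending (Bacillus,((Cercopithecus,Pinus),Alnus)).
The other lineage descending from that same node — the sister group — is the single tip Bacillus.

Bacillus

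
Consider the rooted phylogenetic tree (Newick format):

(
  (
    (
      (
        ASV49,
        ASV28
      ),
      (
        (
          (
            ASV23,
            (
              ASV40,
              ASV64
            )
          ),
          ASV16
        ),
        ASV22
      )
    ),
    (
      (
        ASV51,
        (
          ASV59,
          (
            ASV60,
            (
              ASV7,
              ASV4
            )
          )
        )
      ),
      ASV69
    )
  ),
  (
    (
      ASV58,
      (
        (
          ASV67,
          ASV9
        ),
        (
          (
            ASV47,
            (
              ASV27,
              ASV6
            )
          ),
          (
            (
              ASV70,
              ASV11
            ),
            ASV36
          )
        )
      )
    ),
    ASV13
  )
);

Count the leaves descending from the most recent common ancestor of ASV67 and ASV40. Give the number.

23

The MRCA of ASV67 and ASV40 is the root, so the clade is the entire tree.
That clade contains 23 terminal taxa: ASV11, ASV13, ASV16, ASV22, ASV23, ASV27, ASV28, ASV36, ASV4, ASV40, ASV47, ASV49, ASV51, ASV58, ASV59, ASV6, ASV60, ASV64, ASV67, ASV69, ASV7, ASV70, ASV9.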